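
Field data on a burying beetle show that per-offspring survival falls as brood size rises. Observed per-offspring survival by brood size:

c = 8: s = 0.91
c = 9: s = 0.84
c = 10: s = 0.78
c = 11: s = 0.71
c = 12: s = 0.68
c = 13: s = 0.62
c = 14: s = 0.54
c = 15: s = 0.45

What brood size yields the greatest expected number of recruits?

Expected recruits = c × s(c):
  c=8: 8 × 0.91 = 7.280
  c=9: 9 × 0.84 = 7.560
  c=10: 10 × 0.78 = 7.800
  c=11: 11 × 0.71 = 7.810
  c=12: 12 × 0.68 = 8.160
  c=13: 13 × 0.62 = 8.060
  c=14: 14 × 0.54 = 7.560
  c=15: 15 × 0.45 = 6.750
Maximum at c = 12 (8.160 recruits).

12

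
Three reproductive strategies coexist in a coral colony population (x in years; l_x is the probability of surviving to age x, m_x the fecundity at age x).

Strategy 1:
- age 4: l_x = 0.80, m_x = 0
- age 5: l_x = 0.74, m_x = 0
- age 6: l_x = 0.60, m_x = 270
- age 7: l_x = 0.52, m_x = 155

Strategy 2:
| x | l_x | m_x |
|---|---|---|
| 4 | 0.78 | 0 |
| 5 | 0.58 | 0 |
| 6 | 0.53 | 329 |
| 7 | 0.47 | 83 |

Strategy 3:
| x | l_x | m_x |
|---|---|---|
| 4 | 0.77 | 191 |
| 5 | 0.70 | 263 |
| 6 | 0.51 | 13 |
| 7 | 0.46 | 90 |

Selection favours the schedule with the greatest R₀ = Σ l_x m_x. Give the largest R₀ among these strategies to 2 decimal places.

Strategy 1: R₀ = 0.80×0 + 0.74×0 + 0.60×270 + 0.52×155 = 242.6000
Strategy 2: R₀ = 0.78×0 + 0.58×0 + 0.53×329 + 0.47×83 = 213.3800
Strategy 3: R₀ = 0.77×191 + 0.70×263 + 0.51×13 + 0.46×90 = 379.2000
Highest R₀: strategy 3 with 379.2000.

379.20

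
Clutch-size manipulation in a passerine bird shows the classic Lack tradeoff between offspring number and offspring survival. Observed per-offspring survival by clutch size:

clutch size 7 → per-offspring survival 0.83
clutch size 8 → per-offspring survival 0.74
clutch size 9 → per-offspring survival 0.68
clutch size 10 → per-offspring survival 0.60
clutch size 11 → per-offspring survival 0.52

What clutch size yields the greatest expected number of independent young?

9

Expected independent young = c × s(c):
  c=7: 7 × 0.83 = 5.810
  c=8: 8 × 0.74 = 5.920
  c=9: 9 × 0.68 = 6.120
  c=10: 10 × 0.60 = 6.000
  c=11: 11 × 0.52 = 5.720
Maximum at c = 9 (6.120 independent young).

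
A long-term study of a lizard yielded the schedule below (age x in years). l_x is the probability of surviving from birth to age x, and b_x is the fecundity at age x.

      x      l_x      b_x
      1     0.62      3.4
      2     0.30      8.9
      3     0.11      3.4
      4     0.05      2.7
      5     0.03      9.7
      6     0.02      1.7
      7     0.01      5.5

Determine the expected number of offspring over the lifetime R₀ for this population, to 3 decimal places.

R₀ = Σ l_x b_x:
  age 1: 0.62 × 3.4 = 2.1080
  age 2: 0.30 × 8.9 = 2.6700
  age 3: 0.11 × 3.4 = 0.3740
  age 4: 0.05 × 2.7 = 0.1350
  age 5: 0.03 × 9.7 = 0.2910
  age 6: 0.02 × 1.7 = 0.0340
  age 7: 0.01 × 5.5 = 0.0550
R₀ = 2.1080 + 2.6700 + 0.3740 + 0.1350 + 0.2910 + 0.0340 + 0.0550 = 5.6670

5.667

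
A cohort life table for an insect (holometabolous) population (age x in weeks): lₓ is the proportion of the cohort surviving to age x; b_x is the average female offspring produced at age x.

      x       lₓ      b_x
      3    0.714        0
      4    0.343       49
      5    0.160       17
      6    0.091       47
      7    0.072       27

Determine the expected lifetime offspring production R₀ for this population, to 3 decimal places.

25.748

R₀ = Σ lₓ b_x:
  age 3: 0.714 × 0 = 0.0000
  age 4: 0.343 × 49 = 16.8070
  age 5: 0.160 × 17 = 2.7200
  age 6: 0.091 × 47 = 4.2770
  age 7: 0.072 × 27 = 1.9440
R₀ = 0.0000 + 16.8070 + 2.7200 + 4.2770 + 1.9440 = 25.7480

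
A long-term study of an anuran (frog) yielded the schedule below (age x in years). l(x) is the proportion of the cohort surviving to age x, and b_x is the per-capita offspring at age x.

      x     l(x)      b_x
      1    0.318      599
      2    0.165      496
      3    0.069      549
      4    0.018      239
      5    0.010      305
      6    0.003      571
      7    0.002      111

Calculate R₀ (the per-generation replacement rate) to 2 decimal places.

319.49

R₀ = Σ l(x) b_x:
  age 1: 0.318 × 599 = 190.4820
  age 2: 0.165 × 496 = 81.8400
  age 3: 0.069 × 549 = 37.8810
  age 4: 0.018 × 239 = 4.3020
  age 5: 0.010 × 305 = 3.0500
  age 6: 0.003 × 571 = 1.7130
  age 7: 0.002 × 111 = 0.2220
R₀ = 190.4820 + 81.8400 + 37.8810 + 4.3020 + 3.0500 + 1.7130 + 0.2220 = 319.4900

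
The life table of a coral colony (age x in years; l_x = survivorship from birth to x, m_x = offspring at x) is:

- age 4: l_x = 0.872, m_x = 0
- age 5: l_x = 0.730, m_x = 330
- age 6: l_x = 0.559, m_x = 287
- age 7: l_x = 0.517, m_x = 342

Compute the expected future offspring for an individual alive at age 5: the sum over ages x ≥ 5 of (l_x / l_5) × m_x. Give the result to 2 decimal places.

l_5 = 0.730. Conditional survival from age 5 to x is l_x / l_5.
  x=5: (0.730/0.730) × 330 = 330.0000
  x=6: (0.559/0.730) × 287 = 219.7712
  x=7: (0.517/0.730) × 342 = 242.2110
Sum = 330.0000 + 219.7712 + 242.2110 = 791.9822

791.98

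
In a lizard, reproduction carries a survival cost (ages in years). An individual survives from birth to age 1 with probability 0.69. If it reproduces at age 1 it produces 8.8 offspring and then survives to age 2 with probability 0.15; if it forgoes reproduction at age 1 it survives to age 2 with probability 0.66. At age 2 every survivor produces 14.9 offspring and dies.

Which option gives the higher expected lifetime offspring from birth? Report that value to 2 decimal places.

7.61

breed at age 1: R₀ = 0.69 × (8.8 + 0.15 × 14.9) = 0.69 × 11.0350 = 7.6141
delay to age 2: R₀ = 0.69 × (0.66 × 14.9) = 0.69 × 9.8340 = 6.7855
Higher: breed at age 1 (7.6141).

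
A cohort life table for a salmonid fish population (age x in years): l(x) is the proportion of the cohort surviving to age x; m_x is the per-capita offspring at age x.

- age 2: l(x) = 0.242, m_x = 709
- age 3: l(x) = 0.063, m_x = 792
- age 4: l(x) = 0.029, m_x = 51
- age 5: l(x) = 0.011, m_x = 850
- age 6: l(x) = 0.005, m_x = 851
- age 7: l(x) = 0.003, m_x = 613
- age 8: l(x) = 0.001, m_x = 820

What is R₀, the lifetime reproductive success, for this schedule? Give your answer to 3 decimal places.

239.217

R₀ = Σ l(x) m_x:
  age 2: 0.242 × 709 = 171.5780
  age 3: 0.063 × 792 = 49.8960
  age 4: 0.029 × 51 = 1.4790
  age 5: 0.011 × 850 = 9.3500
  age 6: 0.005 × 851 = 4.2550
  age 7: 0.003 × 613 = 1.8390
  age 8: 0.001 × 820 = 0.8200
R₀ = 171.5780 + 49.8960 + 1.4790 + 9.3500 + 4.2550 + 1.8390 + 0.8200 = 239.2170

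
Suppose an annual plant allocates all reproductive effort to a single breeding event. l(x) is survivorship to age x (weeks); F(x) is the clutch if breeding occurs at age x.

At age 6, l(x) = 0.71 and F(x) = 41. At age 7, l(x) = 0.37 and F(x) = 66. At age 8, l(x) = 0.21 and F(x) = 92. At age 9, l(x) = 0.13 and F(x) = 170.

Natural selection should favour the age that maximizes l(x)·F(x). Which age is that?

Expected offspring if breeding at age x = l(x) × F(x):
  age 6: 0.71 × 41 = 29.110
  age 7: 0.37 × 66 = 24.420
  age 8: 0.21 × 92 = 19.320
  age 9: 0.13 × 170 = 22.100
Maximum at age 6 (29.110).

6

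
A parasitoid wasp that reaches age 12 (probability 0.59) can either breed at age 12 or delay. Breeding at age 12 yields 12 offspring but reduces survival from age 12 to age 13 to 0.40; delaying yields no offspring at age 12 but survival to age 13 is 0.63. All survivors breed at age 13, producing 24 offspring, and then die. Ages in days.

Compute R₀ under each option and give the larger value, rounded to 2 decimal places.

12.74

breed at age 12: R₀ = 0.59 × (12 + 0.40 × 24) = 0.59 × 21.6000 = 12.7440
delay to age 13: R₀ = 0.59 × (0.63 × 24) = 0.59 × 15.1200 = 8.9208
Higher: breed at age 12 (12.7440).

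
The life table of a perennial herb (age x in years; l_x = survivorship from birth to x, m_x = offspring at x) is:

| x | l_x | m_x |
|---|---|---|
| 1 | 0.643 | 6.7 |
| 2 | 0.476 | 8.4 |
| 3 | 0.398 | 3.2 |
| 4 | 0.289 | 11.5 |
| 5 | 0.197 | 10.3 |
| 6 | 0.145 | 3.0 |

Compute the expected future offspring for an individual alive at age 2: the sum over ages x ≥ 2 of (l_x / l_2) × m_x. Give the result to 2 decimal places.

23.23

l_2 = 0.476. Conditional survival from age 2 to x is l_x / l_2.
  x=2: (0.476/0.476) × 8.4 = 8.4000
  x=3: (0.398/0.476) × 3.2 = 2.6756
  x=4: (0.289/0.476) × 11.5 = 6.9821
  x=5: (0.197/0.476) × 10.3 = 4.2628
  x=6: (0.145/0.476) × 3.0 = 0.9139
Sum = 8.4000 + 2.6756 + 6.9821 + 4.2628 + 0.9139 = 23.2345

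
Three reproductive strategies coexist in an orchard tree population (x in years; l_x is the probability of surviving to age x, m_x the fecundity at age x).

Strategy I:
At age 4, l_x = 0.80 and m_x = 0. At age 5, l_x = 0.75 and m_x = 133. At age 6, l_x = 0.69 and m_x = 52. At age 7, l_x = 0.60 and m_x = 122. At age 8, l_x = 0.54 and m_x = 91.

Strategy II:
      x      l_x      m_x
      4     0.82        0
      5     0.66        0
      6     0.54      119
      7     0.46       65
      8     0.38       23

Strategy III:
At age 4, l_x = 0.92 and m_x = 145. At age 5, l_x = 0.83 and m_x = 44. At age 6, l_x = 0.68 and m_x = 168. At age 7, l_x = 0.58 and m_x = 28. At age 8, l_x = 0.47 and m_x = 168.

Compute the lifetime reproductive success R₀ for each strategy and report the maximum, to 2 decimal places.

Strategy I: R₀ = 0.80×0 + 0.75×133 + 0.69×52 + 0.60×122 + 0.54×91 = 257.9700
Strategy II: R₀ = 0.82×0 + 0.66×0 + 0.54×119 + 0.46×65 + 0.38×23 = 102.9000
Strategy III: R₀ = 0.92×145 + 0.83×44 + 0.68×168 + 0.58×28 + 0.47×168 = 379.3600
Highest R₀: strategy III with 379.3600.

379.36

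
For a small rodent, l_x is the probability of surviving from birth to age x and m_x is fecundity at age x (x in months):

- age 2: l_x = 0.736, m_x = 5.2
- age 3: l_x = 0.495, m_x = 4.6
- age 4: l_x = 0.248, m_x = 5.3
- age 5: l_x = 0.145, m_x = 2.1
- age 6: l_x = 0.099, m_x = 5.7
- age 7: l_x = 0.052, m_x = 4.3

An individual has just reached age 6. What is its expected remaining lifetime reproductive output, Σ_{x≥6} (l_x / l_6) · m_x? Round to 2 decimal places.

l_6 = 0.099. Conditional survival from age 6 to x is l_x / l_6.
  x=6: (0.099/0.099) × 5.7 = 5.7000
  x=7: (0.052/0.099) × 4.3 = 2.2586
Sum = 5.7000 + 2.2586 = 7.9586

7.96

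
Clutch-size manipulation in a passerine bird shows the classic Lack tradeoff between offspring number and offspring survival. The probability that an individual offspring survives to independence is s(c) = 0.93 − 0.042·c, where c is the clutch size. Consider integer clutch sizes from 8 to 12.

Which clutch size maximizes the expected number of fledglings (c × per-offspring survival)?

11

Expected fledglings = c × s(c):
  c=8: 8 × 0.594 = 4.752
  c=9: 9 × 0.552 = 4.968
  c=10: 10 × 0.510 = 5.100
  c=11: 11 × 0.468 = 5.148
  c=12: 12 × 0.426 = 5.112
Maximum at c = 11 (5.148 fledglings).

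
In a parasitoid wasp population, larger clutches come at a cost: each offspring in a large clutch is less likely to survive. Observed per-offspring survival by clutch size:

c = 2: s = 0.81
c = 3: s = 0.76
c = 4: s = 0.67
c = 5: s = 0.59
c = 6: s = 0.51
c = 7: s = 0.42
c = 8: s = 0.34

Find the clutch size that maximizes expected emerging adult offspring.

Expected emerging adult offspring = c × s(c):
  c=2: 2 × 0.81 = 1.620
  c=3: 3 × 0.76 = 2.280
  c=4: 4 × 0.67 = 2.680
  c=5: 5 × 0.59 = 2.950
  c=6: 6 × 0.51 = 3.060
  c=7: 7 × 0.42 = 2.940
  c=8: 8 × 0.34 = 2.720
Maximum at c = 6 (3.060 emerging adult offspring).

6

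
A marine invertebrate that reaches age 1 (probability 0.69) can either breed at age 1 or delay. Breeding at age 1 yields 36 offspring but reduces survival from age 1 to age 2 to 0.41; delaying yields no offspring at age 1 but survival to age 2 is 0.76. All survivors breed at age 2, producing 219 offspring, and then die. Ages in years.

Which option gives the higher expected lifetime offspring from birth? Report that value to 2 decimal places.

breed at age 1: R₀ = 0.69 × (36 + 0.41 × 219) = 0.69 × 125.7900 = 86.7951
delay to age 2: R₀ = 0.69 × (0.76 × 219) = 0.69 × 166.4400 = 114.8436
Higher: delay to age 2 (114.8436).

114.84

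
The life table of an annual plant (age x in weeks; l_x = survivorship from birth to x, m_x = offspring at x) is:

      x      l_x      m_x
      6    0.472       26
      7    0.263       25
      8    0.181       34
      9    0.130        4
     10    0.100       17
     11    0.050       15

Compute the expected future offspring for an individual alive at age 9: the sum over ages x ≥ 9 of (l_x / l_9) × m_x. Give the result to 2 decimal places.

22.85

l_9 = 0.130. Conditional survival from age 9 to x is l_x / l_9.
  x=9: (0.130/0.130) × 4 = 4.0000
  x=10: (0.100/0.130) × 17 = 13.0769
  x=11: (0.050/0.130) × 15 = 5.7692
Sum = 4.0000 + 13.0769 + 5.7692 = 22.8462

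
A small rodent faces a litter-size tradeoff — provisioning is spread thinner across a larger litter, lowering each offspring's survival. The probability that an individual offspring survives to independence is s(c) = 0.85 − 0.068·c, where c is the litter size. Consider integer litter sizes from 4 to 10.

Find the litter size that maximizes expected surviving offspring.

Expected surviving offspring = c × s(c):
  c=4: 4 × 0.578 = 2.312
  c=5: 5 × 0.510 = 2.550
  c=6: 6 × 0.442 = 2.652
  c=7: 7 × 0.374 = 2.618
  c=8: 8 × 0.306 = 2.448
  c=9: 9 × 0.238 = 2.142
  c=10: 10 × 0.170 = 1.700
Maximum at c = 6 (2.652 surviving offspring).

6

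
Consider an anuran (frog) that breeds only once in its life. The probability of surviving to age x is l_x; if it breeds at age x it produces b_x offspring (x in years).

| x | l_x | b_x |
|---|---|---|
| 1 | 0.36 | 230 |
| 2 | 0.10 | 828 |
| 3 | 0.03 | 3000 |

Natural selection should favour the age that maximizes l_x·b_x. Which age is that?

3

Expected offspring if breeding at age x = l_x × b_x:
  age 1: 0.36 × 230 = 82.800
  age 2: 0.10 × 828 = 82.800
  age 3: 0.03 × 3000 = 90.000
Maximum at age 3 (90.000).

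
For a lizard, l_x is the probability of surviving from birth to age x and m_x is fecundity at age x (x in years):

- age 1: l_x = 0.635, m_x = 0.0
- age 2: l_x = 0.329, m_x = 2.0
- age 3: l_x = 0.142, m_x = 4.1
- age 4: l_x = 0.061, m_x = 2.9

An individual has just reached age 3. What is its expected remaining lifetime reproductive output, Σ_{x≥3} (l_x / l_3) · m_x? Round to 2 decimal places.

5.35

l_3 = 0.142. Conditional survival from age 3 to x is l_x / l_3.
  x=3: (0.142/0.142) × 4.1 = 4.1000
  x=4: (0.061/0.142) × 2.9 = 1.2458
Sum = 4.1000 + 1.2458 = 5.3458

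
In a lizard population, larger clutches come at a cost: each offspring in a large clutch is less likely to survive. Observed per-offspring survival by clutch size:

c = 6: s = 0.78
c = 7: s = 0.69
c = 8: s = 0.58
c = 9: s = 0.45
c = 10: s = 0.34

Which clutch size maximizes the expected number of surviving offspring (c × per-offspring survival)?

7

Expected surviving offspring = c × s(c):
  c=6: 6 × 0.78 = 4.680
  c=7: 7 × 0.69 = 4.830
  c=8: 8 × 0.58 = 4.640
  c=9: 9 × 0.45 = 4.050
  c=10: 10 × 0.34 = 3.400
Maximum at c = 7 (4.830 surviving offspring).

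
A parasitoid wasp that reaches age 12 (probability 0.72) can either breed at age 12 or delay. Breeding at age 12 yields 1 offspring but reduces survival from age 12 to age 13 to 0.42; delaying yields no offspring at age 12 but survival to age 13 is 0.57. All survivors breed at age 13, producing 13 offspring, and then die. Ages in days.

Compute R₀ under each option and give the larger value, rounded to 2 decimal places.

breed at age 12: R₀ = 0.72 × (1 + 0.42 × 13) = 0.72 × 6.4600 = 4.6512
delay to age 13: R₀ = 0.72 × (0.57 × 13) = 0.72 × 7.4100 = 5.3352
Higher: delay to age 13 (5.3352).

5.34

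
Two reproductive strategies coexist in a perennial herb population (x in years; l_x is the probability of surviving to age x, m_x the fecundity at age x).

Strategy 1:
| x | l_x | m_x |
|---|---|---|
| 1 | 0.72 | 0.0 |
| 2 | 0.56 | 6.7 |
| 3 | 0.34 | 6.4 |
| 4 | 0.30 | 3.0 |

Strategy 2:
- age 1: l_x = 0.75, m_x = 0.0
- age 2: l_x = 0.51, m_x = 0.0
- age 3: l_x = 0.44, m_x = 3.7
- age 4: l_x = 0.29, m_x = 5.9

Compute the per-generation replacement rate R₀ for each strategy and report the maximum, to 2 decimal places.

Strategy 1: R₀ = 0.72×0.0 + 0.56×6.7 + 0.34×6.4 + 0.30×3.0 = 6.8280
Strategy 2: R₀ = 0.75×0.0 + 0.51×0.0 + 0.44×3.7 + 0.29×5.9 = 3.3390
Highest R₀: strategy 1 with 6.8280.

6.83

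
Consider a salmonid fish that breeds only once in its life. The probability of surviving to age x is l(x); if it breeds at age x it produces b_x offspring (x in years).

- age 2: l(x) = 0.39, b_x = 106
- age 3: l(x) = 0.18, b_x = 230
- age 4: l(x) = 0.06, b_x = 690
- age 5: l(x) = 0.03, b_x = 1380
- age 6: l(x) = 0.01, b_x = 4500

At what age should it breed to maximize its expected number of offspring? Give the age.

6

Expected offspring if breeding at age x = l(x) × b_x:
  age 2: 0.39 × 106 = 41.340
  age 3: 0.18 × 230 = 41.400
  age 4: 0.06 × 690 = 41.400
  age 5: 0.03 × 1380 = 41.400
  age 6: 0.01 × 4500 = 45.000
Maximum at age 6 (45.000).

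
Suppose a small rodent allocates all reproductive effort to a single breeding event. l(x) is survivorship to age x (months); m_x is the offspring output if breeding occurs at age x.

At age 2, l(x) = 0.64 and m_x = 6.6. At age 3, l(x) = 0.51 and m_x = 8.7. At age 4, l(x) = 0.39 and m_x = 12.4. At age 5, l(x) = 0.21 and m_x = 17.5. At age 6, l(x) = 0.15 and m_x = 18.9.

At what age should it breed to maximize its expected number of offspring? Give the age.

Expected offspring if breeding at age x = l(x) × m_x:
  age 2: 0.64 × 6.6 = 4.224
  age 3: 0.51 × 8.7 = 4.437
  age 4: 0.39 × 12.4 = 4.836
  age 5: 0.21 × 17.5 = 3.675
  age 6: 0.15 × 18.9 = 2.835
Maximum at age 4 (4.836).

4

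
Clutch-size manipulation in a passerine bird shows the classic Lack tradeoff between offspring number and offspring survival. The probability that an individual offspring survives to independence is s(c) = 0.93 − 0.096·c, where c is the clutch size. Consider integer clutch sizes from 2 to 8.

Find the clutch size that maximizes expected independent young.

5

Expected independent young = c × s(c):
  c=2: 2 × 0.738 = 1.476
  c=3: 3 × 0.642 = 1.926
  c=4: 4 × 0.546 = 2.184
  c=5: 5 × 0.450 = 2.250
  c=6: 6 × 0.354 = 2.124
  c=7: 7 × 0.258 = 1.806
  c=8: 8 × 0.162 = 1.296
Maximum at c = 5 (2.250 independent young).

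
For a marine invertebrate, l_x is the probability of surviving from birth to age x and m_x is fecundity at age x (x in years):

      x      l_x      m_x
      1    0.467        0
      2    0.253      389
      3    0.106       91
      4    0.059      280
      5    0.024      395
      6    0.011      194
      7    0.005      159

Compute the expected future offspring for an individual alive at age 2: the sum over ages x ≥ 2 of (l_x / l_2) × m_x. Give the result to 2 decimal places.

l_2 = 0.253. Conditional survival from age 2 to x is l_x / l_2.
  x=2: (0.253/0.253) × 389 = 389.0000
  x=3: (0.106/0.253) × 91 = 38.1265
  x=4: (0.059/0.253) × 280 = 65.2964
  x=5: (0.024/0.253) × 395 = 37.4704
  x=6: (0.011/0.253) × 194 = 8.4348
  x=7: (0.005/0.253) × 159 = 3.1423
Sum = 389.0000 + 38.1265 + 65.2964 + 37.4704 + 8.4348 + 3.1423 = 541.4704

541.47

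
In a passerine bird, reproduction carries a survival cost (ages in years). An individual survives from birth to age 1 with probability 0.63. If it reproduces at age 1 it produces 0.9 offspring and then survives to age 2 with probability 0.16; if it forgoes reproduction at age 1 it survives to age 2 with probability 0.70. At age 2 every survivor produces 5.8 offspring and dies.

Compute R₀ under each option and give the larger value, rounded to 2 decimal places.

breed at age 1: R₀ = 0.63 × (0.9 + 0.16 × 5.8) = 0.63 × 1.8280 = 1.1516
delay to age 2: R₀ = 0.63 × (0.70 × 5.8) = 0.63 × 4.0600 = 2.5578
Higher: delay to age 2 (2.5578).

2.56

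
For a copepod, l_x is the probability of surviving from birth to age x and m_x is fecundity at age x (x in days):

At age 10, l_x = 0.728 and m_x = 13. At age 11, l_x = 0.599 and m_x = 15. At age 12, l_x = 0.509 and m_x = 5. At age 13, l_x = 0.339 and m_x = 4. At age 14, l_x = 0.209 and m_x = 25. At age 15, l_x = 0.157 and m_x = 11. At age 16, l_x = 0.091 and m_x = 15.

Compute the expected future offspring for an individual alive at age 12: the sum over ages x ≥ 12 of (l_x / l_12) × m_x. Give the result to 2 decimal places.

24.00

l_12 = 0.509. Conditional survival from age 12 to x is l_x / l_12.
  x=12: (0.509/0.509) × 5 = 5.0000
  x=13: (0.339/0.509) × 4 = 2.6640
  x=14: (0.209/0.509) × 25 = 10.2652
  x=15: (0.157/0.509) × 11 = 3.3929
  x=16: (0.091/0.509) × 15 = 2.6817
Sum = 5.0000 + 2.6640 + 10.2652 + 3.3929 + 2.6817 = 24.0039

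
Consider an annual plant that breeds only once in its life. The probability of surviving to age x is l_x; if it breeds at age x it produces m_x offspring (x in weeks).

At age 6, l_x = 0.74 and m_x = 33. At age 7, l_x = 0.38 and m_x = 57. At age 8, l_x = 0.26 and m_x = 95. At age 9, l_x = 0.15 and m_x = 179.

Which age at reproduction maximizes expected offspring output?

Expected offspring if breeding at age x = l_x × m_x:
  age 6: 0.74 × 33 = 24.420
  age 7: 0.38 × 57 = 21.660
  age 8: 0.26 × 95 = 24.700
  age 9: 0.15 × 179 = 26.850
Maximum at age 9 (26.850).

9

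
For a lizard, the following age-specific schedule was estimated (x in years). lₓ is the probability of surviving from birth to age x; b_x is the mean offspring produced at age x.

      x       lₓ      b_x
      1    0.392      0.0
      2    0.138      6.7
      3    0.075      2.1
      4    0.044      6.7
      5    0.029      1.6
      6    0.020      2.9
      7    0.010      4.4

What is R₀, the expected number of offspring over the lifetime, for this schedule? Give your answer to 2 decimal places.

1.53

R₀ = Σ lₓ b_x:
  age 1: 0.392 × 0.0 = 0.0000
  age 2: 0.138 × 6.7 = 0.9246
  age 3: 0.075 × 2.1 = 0.1575
  age 4: 0.044 × 6.7 = 0.2948
  age 5: 0.029 × 1.6 = 0.0464
  age 6: 0.020 × 2.9 = 0.0580
  age 7: 0.010 × 4.4 = 0.0440
R₀ = 0.0000 + 0.9246 + 0.1575 + 0.2948 + 0.0464 + 0.0580 + 0.0440 = 1.5253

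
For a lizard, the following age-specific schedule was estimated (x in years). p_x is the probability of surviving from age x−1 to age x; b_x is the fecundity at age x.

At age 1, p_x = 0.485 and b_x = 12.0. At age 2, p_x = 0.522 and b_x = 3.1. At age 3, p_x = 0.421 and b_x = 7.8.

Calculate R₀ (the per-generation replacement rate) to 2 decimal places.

7.44

Survivorship from birth: l_x = p_1·p_2·…·p_x.
  l_1 = 0.48500
  l_2 = 0.25317
  l_3 = 0.10658
R₀ = Σ l_x b_x:
  age 1: 0.48500 × 12.0 = 5.8200
  age 2: 0.25317 × 3.1 = 0.7848
  age 3: 0.10658 × 7.8 = 0.8313
R₀ = 5.8200 + 0.7848 + 0.8313 = 7.4362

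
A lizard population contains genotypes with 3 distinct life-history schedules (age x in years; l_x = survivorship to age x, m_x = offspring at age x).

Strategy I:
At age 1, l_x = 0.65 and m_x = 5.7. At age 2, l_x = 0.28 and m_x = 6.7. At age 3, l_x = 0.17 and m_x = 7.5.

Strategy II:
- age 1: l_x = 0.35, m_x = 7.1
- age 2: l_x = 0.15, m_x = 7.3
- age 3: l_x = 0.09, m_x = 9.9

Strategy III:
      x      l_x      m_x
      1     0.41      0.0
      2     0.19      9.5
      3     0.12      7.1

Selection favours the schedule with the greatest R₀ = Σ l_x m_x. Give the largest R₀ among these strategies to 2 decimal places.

6.86

Strategy I: R₀ = 0.65×5.7 + 0.28×6.7 + 0.17×7.5 = 6.8560
Strategy II: R₀ = 0.35×7.1 + 0.15×7.3 + 0.09×9.9 = 4.4710
Strategy III: R₀ = 0.41×0.0 + 0.19×9.5 + 0.12×7.1 = 2.6570
Highest R₀: strategy I with 6.8560.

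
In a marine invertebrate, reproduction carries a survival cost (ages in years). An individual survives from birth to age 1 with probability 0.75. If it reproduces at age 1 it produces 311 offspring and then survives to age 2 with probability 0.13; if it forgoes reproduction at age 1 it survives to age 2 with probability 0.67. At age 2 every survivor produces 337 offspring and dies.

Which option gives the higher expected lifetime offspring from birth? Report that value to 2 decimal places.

breed at age 1: R₀ = 0.75 × (311 + 0.13 × 337) = 0.75 × 354.8100 = 266.1075
delay to age 2: R₀ = 0.75 × (0.67 × 337) = 0.75 × 225.7900 = 169.3425
Higher: breed at age 1 (266.1075).

266.11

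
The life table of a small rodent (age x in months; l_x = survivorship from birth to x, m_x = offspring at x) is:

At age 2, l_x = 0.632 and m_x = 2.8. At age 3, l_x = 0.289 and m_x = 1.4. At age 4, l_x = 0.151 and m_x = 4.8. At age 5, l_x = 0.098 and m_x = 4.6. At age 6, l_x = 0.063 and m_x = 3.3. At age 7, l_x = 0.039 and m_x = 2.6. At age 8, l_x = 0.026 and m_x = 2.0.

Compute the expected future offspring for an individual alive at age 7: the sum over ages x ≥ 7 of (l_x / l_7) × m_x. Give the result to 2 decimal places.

3.93

l_7 = 0.039. Conditional survival from age 7 to x is l_x / l_7.
  x=7: (0.039/0.039) × 2.6 = 2.6000
  x=8: (0.026/0.039) × 2.0 = 1.3333
Sum = 2.6000 + 1.3333 = 3.9333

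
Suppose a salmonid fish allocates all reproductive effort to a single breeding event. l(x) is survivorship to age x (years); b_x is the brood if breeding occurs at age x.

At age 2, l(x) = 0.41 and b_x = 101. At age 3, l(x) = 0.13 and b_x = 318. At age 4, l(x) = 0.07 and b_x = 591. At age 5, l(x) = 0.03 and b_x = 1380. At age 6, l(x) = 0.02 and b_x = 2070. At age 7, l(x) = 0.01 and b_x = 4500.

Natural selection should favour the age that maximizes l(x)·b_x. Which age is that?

Expected offspring if breeding at age x = l(x) × b_x:
  age 2: 0.41 × 101 = 41.410
  age 3: 0.13 × 318 = 41.340
  age 4: 0.07 × 591 = 41.370
  age 5: 0.03 × 1380 = 41.400
  age 6: 0.02 × 2070 = 41.400
  age 7: 0.01 × 4500 = 45.000
Maximum at age 7 (45.000).

7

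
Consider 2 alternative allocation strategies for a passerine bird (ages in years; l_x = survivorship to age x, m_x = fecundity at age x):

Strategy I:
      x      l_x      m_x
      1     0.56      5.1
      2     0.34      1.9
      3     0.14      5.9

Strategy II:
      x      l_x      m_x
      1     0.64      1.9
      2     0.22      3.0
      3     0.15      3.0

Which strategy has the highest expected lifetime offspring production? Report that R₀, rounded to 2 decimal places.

Strategy I: R₀ = 0.56×5.1 + 0.34×1.9 + 0.14×5.9 = 4.3280
Strategy II: R₀ = 0.64×1.9 + 0.22×3.0 + 0.15×3.0 = 2.3260
Highest R₀: strategy I with 4.3280.

4.33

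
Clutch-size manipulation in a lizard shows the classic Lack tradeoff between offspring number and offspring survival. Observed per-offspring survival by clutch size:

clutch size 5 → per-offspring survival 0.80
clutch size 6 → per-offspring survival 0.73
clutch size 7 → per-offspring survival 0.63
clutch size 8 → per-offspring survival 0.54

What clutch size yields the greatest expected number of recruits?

Expected recruits = c × s(c):
  c=5: 5 × 0.80 = 4.000
  c=6: 6 × 0.73 = 4.380
  c=7: 7 × 0.63 = 4.410
  c=8: 8 × 0.54 = 4.320
Maximum at c = 7 (4.410 recruits).

7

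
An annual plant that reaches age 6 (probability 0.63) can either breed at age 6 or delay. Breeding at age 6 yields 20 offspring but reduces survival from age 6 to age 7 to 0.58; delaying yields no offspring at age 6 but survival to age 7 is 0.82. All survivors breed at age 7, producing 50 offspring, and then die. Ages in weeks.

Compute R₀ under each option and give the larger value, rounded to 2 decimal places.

30.87

breed at age 6: R₀ = 0.63 × (20 + 0.58 × 50) = 0.63 × 49.0000 = 30.8700
delay to age 7: R₀ = 0.63 × (0.82 × 50) = 0.63 × 41.0000 = 25.8300
Higher: breed at age 6 (30.8700).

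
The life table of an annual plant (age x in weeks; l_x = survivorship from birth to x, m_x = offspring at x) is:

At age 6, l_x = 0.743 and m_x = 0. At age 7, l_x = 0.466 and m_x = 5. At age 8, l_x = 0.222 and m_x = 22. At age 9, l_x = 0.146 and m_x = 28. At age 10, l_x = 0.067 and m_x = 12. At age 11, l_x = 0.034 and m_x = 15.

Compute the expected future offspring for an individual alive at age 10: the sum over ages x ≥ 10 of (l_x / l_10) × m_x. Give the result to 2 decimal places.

l_10 = 0.067. Conditional survival from age 10 to x is l_x / l_10.
  x=10: (0.067/0.067) × 12 = 12.0000
  x=11: (0.034/0.067) × 15 = 7.6119
Sum = 12.0000 + 7.6119 = 19.6119

19.61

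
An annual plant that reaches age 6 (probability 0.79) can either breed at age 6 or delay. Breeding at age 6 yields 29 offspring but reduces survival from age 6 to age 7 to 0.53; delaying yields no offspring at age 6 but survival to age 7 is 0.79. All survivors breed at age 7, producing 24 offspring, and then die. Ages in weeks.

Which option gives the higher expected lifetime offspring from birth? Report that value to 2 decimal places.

breed at age 6: R₀ = 0.79 × (29 + 0.53 × 24) = 0.79 × 41.7200 = 32.9588
delay to age 7: R₀ = 0.79 × (0.79 × 24) = 0.79 × 18.9600 = 14.9784
Higher: breed at age 6 (32.9588).

32.96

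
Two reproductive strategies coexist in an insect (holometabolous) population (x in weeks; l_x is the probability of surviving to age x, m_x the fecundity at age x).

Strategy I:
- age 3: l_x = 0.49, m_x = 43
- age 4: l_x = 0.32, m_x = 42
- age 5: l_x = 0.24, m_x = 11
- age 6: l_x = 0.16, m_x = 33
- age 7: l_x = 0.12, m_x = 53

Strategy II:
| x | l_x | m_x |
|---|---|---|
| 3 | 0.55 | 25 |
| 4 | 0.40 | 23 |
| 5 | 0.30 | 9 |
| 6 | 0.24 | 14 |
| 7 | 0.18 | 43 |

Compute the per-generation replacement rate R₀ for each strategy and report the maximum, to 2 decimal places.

Strategy I: R₀ = 0.49×43 + 0.32×42 + 0.24×11 + 0.16×33 + 0.12×53 = 48.7900
Strategy II: R₀ = 0.55×25 + 0.40×23 + 0.30×9 + 0.24×14 + 0.18×43 = 36.7500
Highest R₀: strategy I with 48.7900.

48.79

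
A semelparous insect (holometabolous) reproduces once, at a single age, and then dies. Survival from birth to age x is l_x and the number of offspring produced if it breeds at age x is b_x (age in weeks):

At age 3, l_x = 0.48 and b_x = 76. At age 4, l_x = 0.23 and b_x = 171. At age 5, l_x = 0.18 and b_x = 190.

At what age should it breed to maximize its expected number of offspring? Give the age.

4

Expected offspring if breeding at age x = l_x × b_x:
  age 3: 0.48 × 76 = 36.480
  age 4: 0.23 × 171 = 39.330
  age 5: 0.18 × 190 = 34.200
Maximum at age 4 (39.330).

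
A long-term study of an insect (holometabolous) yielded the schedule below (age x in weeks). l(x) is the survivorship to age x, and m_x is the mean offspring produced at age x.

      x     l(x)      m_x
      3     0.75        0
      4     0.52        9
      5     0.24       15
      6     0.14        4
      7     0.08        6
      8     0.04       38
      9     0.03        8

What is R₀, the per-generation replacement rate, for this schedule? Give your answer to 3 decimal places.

R₀ = Σ l(x) m_x:
  age 3: 0.75 × 0 = 0.0000
  age 4: 0.52 × 9 = 4.6800
  age 5: 0.24 × 15 = 3.6000
  age 6: 0.14 × 4 = 0.5600
  age 7: 0.08 × 6 = 0.4800
  age 8: 0.04 × 38 = 1.5200
  age 9: 0.03 × 8 = 0.2400
R₀ = 0.0000 + 4.6800 + 3.6000 + 0.5600 + 0.4800 + 1.5200 + 0.2400 = 11.0800

11.080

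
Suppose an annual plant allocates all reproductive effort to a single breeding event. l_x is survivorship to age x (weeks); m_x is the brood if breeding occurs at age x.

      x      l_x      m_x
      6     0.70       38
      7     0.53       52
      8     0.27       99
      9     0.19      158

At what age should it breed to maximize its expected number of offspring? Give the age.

Expected offspring if breeding at age x = l_x × m_x:
  age 6: 0.70 × 38 = 26.600
  age 7: 0.53 × 52 = 27.560
  age 8: 0.27 × 99 = 26.730
  age 9: 0.19 × 158 = 30.020
Maximum at age 9 (30.020).

9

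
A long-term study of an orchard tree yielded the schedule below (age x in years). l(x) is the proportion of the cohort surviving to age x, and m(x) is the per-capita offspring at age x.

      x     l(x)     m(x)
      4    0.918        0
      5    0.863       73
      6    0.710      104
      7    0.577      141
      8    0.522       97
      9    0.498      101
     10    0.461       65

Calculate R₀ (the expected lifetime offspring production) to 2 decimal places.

349.09

R₀ = Σ l(x) m(x):
  age 4: 0.918 × 0 = 0.0000
  age 5: 0.863 × 73 = 62.9990
  age 6: 0.710 × 104 = 73.8400
  age 7: 0.577 × 141 = 81.3570
  age 8: 0.522 × 97 = 50.6340
  age 9: 0.498 × 101 = 50.2980
  age 10: 0.461 × 65 = 29.9650
R₀ = 0.0000 + 62.9990 + 73.8400 + 81.3570 + 50.6340 + 50.2980 + 29.9650 = 349.0930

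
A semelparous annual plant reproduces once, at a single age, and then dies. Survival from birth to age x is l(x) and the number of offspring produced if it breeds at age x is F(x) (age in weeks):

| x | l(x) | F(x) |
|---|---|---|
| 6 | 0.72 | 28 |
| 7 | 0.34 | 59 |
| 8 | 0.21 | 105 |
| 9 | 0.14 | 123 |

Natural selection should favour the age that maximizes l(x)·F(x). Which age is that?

Expected offspring if breeding at age x = l(x) × F(x):
  age 6: 0.72 × 28 = 20.160
  age 7: 0.34 × 59 = 20.060
  age 8: 0.21 × 105 = 22.050
  age 9: 0.14 × 123 = 17.220
Maximum at age 8 (22.050).

8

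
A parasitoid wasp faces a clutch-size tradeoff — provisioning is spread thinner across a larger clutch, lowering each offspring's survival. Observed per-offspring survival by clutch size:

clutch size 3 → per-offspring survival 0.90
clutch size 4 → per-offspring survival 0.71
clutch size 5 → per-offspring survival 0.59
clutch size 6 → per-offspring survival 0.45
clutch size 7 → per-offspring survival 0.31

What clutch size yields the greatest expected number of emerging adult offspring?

5

Expected emerging adult offspring = c × s(c):
  c=3: 3 × 0.90 = 2.700
  c=4: 4 × 0.71 = 2.840
  c=5: 5 × 0.59 = 2.950
  c=6: 6 × 0.45 = 2.700
  c=7: 7 × 0.31 = 2.170
Maximum at c = 5 (2.950 emerging adult offspring).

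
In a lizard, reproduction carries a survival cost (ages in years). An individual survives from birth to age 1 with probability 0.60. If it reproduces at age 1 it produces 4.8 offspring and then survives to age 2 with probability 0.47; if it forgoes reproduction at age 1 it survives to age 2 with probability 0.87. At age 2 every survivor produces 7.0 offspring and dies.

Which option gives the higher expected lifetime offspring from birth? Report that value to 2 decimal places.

4.85

breed at age 1: R₀ = 0.60 × (4.8 + 0.47 × 7.0) = 0.60 × 8.0900 = 4.8540
delay to age 2: R₀ = 0.60 × (0.87 × 7.0) = 0.60 × 6.0900 = 3.6540
Higher: breed at age 1 (4.8540).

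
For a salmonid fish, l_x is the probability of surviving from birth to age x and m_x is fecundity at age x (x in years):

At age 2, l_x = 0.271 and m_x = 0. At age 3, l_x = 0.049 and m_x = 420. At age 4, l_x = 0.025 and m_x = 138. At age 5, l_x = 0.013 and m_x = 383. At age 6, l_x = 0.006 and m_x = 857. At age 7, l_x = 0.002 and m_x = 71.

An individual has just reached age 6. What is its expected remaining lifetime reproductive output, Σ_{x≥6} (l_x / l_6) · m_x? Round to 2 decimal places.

880.67

l_6 = 0.006. Conditional survival from age 6 to x is l_x / l_6.
  x=6: (0.006/0.006) × 857 = 857.0000
  x=7: (0.002/0.006) × 71 = 23.6667
Sum = 857.0000 + 23.6667 = 880.6667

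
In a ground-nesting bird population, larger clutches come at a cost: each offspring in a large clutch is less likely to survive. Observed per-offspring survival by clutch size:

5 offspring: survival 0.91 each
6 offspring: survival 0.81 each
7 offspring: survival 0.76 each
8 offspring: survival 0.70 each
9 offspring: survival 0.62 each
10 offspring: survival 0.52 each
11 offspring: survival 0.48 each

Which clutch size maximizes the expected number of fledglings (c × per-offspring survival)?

Expected fledglings = c × s(c):
  c=5: 5 × 0.91 = 4.550
  c=6: 6 × 0.81 = 4.860
  c=7: 7 × 0.76 = 5.320
  c=8: 8 × 0.70 = 5.600
  c=9: 9 × 0.62 = 5.580
  c=10: 10 × 0.52 = 5.200
  c=11: 11 × 0.48 = 5.280
Maximum at c = 8 (5.600 fledglings).

8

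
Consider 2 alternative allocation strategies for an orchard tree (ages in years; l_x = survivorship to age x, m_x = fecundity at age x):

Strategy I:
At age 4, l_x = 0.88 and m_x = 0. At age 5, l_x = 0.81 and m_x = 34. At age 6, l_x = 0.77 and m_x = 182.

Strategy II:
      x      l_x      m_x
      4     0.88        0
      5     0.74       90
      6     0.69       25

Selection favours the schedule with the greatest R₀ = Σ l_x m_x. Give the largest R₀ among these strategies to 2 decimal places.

Strategy I: R₀ = 0.88×0 + 0.81×34 + 0.77×182 = 167.6800
Strategy II: R₀ = 0.88×0 + 0.74×90 + 0.69×25 = 83.8500
Highest R₀: strategy I with 167.6800.

167.68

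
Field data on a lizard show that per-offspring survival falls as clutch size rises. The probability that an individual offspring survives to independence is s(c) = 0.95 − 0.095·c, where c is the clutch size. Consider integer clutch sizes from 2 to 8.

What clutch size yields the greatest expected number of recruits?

5

Expected recruits = c × s(c):
  c=2: 2 × 0.760 = 1.520
  c=3: 3 × 0.665 = 1.995
  c=4: 4 × 0.570 = 2.280
  c=5: 5 × 0.475 = 2.375
  c=6: 6 × 0.380 = 2.280
  c=7: 7 × 0.285 = 1.995
  c=8: 8 × 0.190 = 1.520
Maximum at c = 5 (2.375 recruits).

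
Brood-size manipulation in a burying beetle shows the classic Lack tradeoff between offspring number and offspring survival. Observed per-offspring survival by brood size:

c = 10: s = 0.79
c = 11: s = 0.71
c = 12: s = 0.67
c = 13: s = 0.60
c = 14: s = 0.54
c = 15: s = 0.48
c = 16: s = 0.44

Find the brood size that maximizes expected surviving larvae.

12

Expected surviving larvae = c × s(c):
  c=10: 10 × 0.79 = 7.900
  c=11: 11 × 0.71 = 7.810
  c=12: 12 × 0.67 = 8.040
  c=13: 13 × 0.60 = 7.800
  c=14: 14 × 0.54 = 7.560
  c=15: 15 × 0.48 = 7.200
  c=16: 16 × 0.44 = 7.040
Maximum at c = 12 (8.040 surviving larvae).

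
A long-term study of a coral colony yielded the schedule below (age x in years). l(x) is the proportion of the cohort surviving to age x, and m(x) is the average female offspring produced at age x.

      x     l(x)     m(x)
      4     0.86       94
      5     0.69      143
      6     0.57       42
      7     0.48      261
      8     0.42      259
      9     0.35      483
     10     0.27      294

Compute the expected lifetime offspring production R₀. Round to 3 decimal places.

685.940

R₀ = Σ l(x) m(x):
  age 4: 0.86 × 94 = 80.8400
  age 5: 0.69 × 143 = 98.6700
  age 6: 0.57 × 42 = 23.9400
  age 7: 0.48 × 261 = 125.2800
  age 8: 0.42 × 259 = 108.7800
  age 9: 0.35 × 483 = 169.0500
  age 10: 0.27 × 294 = 79.3800
R₀ = 80.8400 + 98.6700 + 23.9400 + 125.2800 + 108.7800 + 169.0500 + 79.3800 = 685.9400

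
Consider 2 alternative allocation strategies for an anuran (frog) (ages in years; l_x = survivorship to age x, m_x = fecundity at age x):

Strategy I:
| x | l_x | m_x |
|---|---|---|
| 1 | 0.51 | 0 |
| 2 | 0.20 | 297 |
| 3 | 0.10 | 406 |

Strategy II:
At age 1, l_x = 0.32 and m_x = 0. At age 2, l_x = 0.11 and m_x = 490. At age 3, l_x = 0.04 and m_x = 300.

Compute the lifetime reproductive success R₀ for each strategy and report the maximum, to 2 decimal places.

100.00

Strategy I: R₀ = 0.51×0 + 0.20×297 + 0.10×406 = 100.0000
Strategy II: R₀ = 0.32×0 + 0.11×490 + 0.04×300 = 65.9000
Highest R₀: strategy I with 100.0000.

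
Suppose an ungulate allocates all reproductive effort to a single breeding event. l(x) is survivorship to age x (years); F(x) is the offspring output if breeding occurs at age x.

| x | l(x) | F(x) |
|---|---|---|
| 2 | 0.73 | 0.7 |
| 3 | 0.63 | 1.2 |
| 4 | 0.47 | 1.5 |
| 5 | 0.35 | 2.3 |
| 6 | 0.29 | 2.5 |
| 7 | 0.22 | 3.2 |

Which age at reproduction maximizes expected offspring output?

Expected offspring if breeding at age x = l(x) × F(x):
  age 2: 0.73 × 0.7 = 0.511
  age 3: 0.63 × 1.2 = 0.756
  age 4: 0.47 × 1.5 = 0.705
  age 5: 0.35 × 2.3 = 0.805
  age 6: 0.29 × 2.5 = 0.725
  age 7: 0.22 × 3.2 = 0.704
Maximum at age 5 (0.805).

5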